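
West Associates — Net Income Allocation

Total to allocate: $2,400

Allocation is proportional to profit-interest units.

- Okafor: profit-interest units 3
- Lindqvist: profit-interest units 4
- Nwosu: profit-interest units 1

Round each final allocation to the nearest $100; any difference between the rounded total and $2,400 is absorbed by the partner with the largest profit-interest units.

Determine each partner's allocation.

Okafor: $900 | Lindqvist: $1,200 | Nwosu: $300

Total profit-interest units = 3 + 4 + 1 = 8.
Unrounded shares: Okafor 900.00; Lindqvist 1,200.00; Nwosu 300.00.
Rounded to nearest $100: Okafor $900; Lindqvist $1,200; Nwosu $300. Sum = $2,400.
No rounding difference to absorb.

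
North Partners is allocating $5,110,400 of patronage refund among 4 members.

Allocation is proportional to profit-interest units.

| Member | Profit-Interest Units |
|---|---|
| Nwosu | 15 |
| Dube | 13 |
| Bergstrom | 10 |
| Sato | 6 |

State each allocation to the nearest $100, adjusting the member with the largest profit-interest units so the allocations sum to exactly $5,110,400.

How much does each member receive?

Total profit-interest units = 15 + 13 + 10 + 6 = 44.
Unrounded shares: Nwosu 1,742,181.82; Dube 1,509,890.91; Bergstrom 1,161,454.55; Sato 696,872.73.
At nearest $100: Nwosu $1,742,200; Dube $1,509,900; Bergstrom $1,161,500; Sato $696,900. Sum = $5,110,500.
Difference $5,110,400 − $5,110,500 = −$100 applied to largest profit-interest units (Nwosu): Nwosu becomes $1,742,100.

Nwosu: $1,742,100 | Dube: $1,509,900 | Bergstrom: $1,161,500 | Sato: $696,900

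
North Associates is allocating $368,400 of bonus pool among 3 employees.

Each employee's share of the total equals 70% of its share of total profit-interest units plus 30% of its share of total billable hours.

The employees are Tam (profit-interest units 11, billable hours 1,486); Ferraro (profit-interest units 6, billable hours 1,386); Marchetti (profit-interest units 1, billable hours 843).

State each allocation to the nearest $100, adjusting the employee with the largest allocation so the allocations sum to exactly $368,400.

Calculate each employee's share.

Profit-interest units total 18; billable hours total 3,715.
Combined weights (70% profit-interest units + 30% billable hours): Tam 0.5478; Ferraro 0.3453; Marchetti 0.1070.
Proportional shares: Tam 201,801.33; Ferraro 127,193.03; Marchetti 39,405.63.
Rounded to nearest $100: Tam $201,800; Ferraro $127,200; Marchetti $39,400. Sum = $368,400.
Sum already equals the total — no adjustment.

Tam: $201,800 | Ferraro: $127,200 | Marchetti: $39,400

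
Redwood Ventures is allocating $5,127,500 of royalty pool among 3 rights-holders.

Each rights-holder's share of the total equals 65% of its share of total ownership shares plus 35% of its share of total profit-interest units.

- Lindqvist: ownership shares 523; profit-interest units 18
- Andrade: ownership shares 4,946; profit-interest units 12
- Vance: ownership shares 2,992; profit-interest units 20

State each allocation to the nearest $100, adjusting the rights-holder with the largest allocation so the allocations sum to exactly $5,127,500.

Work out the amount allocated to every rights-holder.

Totals — ownership shares 8,461, profit-interest units 50.
Composite weights (65% ownership shares + 35% profit-interest units): Lindqvist 0.1662; Andrade 0.4640; Vance 0.3699.
Pro-rata amounts: Lindqvist 852,080.08; Andrade 2,378,990.32; Vance 1,896,429.60.
At nearest $100: Lindqvist $852,100; Andrade $2,379,000; Vance $1,896,400. Sum = $5,127,500.
Rounded total matches; no reconciliation needed.

Lindqvist: $852,100; Andrade: $2,379,000; Vance: $1,896,400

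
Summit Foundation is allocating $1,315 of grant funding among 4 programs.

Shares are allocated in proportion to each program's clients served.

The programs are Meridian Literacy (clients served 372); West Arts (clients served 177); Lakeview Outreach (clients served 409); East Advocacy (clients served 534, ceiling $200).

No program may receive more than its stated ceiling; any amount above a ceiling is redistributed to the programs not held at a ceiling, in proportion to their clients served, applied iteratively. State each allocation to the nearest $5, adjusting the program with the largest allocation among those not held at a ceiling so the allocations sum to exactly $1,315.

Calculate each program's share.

Meridian Literacy: $435 | West Arts: $205 | Lakeview Outreach: $475 | East Advocacy: $200

Sum of clients served: 1,492.
Pro-rata shares before constraints: Meridian Literacy 327.87; West Arts 156.00; Lakeview Outreach 360.48; East Advocacy 470.65.
Held at cap: East Advocacy ($200); balance $1,115 reallocated over remaining clients served 958.
Redistributed shares: Meridian Literacy 432.96 → $435; West Arts 206.01 → $205; Lakeview Outreach 476.03 → $475.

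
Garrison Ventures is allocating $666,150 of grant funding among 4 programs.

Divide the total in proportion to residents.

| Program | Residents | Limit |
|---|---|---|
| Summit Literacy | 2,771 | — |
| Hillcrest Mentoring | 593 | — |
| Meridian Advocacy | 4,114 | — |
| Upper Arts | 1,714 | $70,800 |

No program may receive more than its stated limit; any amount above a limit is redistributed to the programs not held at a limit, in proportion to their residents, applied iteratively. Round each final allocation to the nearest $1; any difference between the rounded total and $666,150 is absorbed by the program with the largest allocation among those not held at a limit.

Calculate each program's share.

Total residents = 9,192.
Pro-rata shares before constraints: Summit Literacy 200,816.11; Hillcrest Mentoring 42,975.08; Meridian Advocacy 298,144.16; Upper Arts 124,214.65.
Capped: Upper Arts ($70,800); remaining pool $595,350 reallocated over remaining residents 7,478.
Redistributed shares: Summit Literacy 220,609.10 → $220,609; Hillcrest Mentoring 47,210.83 → $47,211; Meridian Advocacy 327,530.07 → $327,530.

Summit Literacy: $220,609; Hillcrest Mentoring: $47,211; Meridian Advocacy: $327,530; Upper Arts: $70,800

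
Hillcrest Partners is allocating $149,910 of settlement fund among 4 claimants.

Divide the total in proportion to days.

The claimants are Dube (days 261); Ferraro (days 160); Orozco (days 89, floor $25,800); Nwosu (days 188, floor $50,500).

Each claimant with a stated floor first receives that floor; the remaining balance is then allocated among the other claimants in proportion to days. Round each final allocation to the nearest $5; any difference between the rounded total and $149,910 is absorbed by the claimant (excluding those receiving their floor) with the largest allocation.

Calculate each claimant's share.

Minimums first: Orozco $25,800; Nwosu $50,500. Residual $73,610.
Residual split over remaining days 421: Dube 45,634.70 → $45,635; Ferraro 27,975.30 → $27,975.

Dube: $45,635 | Ferraro: $27,975 | Orozco: $25,800 | Nwosu: $50,500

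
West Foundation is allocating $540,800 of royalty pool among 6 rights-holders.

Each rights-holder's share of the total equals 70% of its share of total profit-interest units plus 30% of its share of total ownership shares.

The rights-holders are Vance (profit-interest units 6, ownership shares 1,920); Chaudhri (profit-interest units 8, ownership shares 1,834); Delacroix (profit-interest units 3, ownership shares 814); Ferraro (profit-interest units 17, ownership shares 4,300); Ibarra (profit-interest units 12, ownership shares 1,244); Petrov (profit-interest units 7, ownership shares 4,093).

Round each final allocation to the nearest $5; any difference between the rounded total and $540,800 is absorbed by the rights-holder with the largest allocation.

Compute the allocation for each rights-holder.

Vance: $64,785; Chaudhri: $78,090; Delacroix: $30,725; Ferraro: $170,535; Ibarra: $99,920; Petrov: $96,745

Profit-interest units total 53; ownership shares total 14,205.
Composite weights (70% profit-interest units + 30% ownership shares): Vance 0.1198; Chaudhri 0.1444; Delacroix 0.0568; Ferraro 0.3153; Ibarra 0.1848; Petrov 0.1789.
Pro-rata amounts: Vance 64,784.80; Chaudhri 78,087.85; Delacroix 30,724.89; Ferraro 170,536.63; Ibarra 99,919.83; Petrov 96,746.00.
Rounded to nearest $5: Vance $64,785; Chaudhri $78,090; Delacroix $30,725; Ferraro $170,535; Ibarra $99,920; Petrov $96,745. Sum = $540,800.
Rounded total matches; no reconciliation needed.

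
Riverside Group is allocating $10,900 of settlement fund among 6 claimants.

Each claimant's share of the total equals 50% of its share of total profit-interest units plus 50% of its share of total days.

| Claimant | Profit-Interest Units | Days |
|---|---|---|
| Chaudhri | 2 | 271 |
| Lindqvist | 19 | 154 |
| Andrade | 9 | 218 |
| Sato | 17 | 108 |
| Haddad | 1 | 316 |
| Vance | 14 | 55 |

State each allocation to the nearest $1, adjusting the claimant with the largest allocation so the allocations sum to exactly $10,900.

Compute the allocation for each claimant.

Chaudhri: $1,492; Lindqvist: $2,418; Andrade: $1,850; Sato: $2,019; Haddad: $1,623; Vance: $1,498

Totals — profit-interest units 62, days 1,122.
Blended shares (50% profit-interest units + 50% days): Chaudhri 0.1369; Lindqvist 0.2219; Andrade 0.1697; Sato 0.1852; Haddad 0.1489; Vance 0.1374.
Unrounded shares: Chaudhri 1,492.16; Lindqvist 2,418.20; Andrade 1,850.04; Sato 2,018.95; Haddad 1,622.84; Vance 1,497.80.
At nearest $1: Chaudhri $1,492; Lindqvist $2,418; Andrade $1,850; Sato $2,019; Haddad $1,623; Vance $1,498. Sum = $10,900.
No rounding difference to absorb.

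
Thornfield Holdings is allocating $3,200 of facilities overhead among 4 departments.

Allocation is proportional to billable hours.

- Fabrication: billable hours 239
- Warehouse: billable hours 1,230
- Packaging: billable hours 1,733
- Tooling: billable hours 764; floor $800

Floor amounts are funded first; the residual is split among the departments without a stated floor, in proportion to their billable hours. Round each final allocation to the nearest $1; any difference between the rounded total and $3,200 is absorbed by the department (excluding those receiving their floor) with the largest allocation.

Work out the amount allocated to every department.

Guaranteed amounts: Tooling $800. Balance $2,400.
Balance split over remaining billable hours 3,202: Fabrication 179.14 → $179; Warehouse 921.92 → $922; Packaging 1,298.94 → $1,299.

Fabrication: $179 · Warehouse: $922 · Packaging: $1,299 · Tooling: $800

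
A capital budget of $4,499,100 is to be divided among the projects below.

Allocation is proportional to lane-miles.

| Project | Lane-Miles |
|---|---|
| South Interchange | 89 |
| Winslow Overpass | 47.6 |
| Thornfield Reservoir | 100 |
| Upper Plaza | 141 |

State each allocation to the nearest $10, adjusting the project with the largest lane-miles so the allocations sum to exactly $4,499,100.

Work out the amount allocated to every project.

Total lane-miles = 377.6.
Raw shares: South Interchange 89/377.6 × $4,499,100 = 1,060,434.06; Winslow Overpass 47.6/377.6 × $4,499,100 = 567,153.50; Thornfield Reservoir 100/377.6 × $4,499,100 = 1,191,498.94; Upper Plaza 141/377.6 × $4,499,100 = 1,680,013.51.
After rounding ($10): South Interchange $1,060,430; Winslow Overpass $567,150; Thornfield Reservoir $1,191,500; Upper Plaza $1,680,010. Sum = $4,499,090.
Difference $4,499,100 − $4,499,090 = +$10 applied to largest lane-miles (Upper Plaza): Upper Plaza becomes $1,680,020.

South Interchange: $1,060,430; Winslow Overpass: $567,150; Thornfield Reservoir: $1,191,500; Upper Plaza: $1,680,020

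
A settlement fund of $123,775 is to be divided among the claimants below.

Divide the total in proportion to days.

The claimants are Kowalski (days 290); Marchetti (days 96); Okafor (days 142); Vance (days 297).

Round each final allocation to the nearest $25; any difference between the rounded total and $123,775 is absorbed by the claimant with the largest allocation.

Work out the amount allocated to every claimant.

Kowalski: $43,500; Marchetti: $14,400; Okafor: $21,300; Vance: $44,575

Total days = 825.
Proportional shares: Kowalski 290/825 × $123,775 = 43,508.79; Marchetti 96/825 × $123,775 = 14,402.91; Okafor 142/825 × $123,775 = 21,304.30; Vance 297/825 × $123,775 = 44,559.00.
After rounding ($25): Kowalski $43,500; Marchetti $14,400; Okafor $21,300; Vance $44,550. Sum = $123,750.
Difference $123,775 − $123,750 = +$25 applied to largest allocation (Vance): Vance becomes $44,575.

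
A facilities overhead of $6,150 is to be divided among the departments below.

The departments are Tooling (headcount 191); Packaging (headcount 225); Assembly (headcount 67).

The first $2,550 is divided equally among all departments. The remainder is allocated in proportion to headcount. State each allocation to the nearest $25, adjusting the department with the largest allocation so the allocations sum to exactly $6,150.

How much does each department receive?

Tooling: $2,275; Packaging: $2,525; Assembly: $1,350

$2,550 shared equally gives $850 per department.
Remainder $3,600 by headcount (total 483): Tooling 1,423.60 → $1,425; Packaging 1,677.02 → $1,675; Assembly 499.38 → $500.
Totals: Tooling $850 + $1,425 = $2,275; Packaging $850 + $1,675 = $2,525; Assembly $850 + $500 = $1,350.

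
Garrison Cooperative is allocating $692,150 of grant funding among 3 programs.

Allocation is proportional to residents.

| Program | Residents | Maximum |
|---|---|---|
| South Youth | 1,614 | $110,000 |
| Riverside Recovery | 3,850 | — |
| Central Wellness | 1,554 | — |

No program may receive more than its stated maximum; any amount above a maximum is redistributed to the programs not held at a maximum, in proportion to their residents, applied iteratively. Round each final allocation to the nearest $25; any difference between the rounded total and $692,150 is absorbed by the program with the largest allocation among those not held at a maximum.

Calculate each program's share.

Total residents = 7,018.
Unconstrained shares: South Youth 159,180.69; Riverside Recovery 379,706.11; Central Wellness 153,263.19.
Cap binds for South Youth ($110,000); residual $582,150 reallocated over remaining residents 5,404.
Remaining shares: Riverside Recovery 414,744.17 → $414,750; Central Wellness 167,405.83 → $167,400.

South Youth: $110,000 | Riverside Recovery: $414,750 | Central Wellness: $167,400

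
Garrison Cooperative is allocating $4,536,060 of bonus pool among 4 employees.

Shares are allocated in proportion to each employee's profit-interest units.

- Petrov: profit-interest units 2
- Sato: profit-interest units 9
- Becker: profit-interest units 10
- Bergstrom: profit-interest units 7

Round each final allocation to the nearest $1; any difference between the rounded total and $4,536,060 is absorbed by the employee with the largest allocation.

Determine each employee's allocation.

Profit-interest units total: 28.
Proportional shares: Petrov 2/28 × $4,536,060 = 324,004.29; Sato 9/28 × $4,536,060 = 1,458,019.29; Becker 10/28 × $4,536,060 = 1,620,021.43; Bergstrom 7/28 × $4,536,060 = 1,134,015.00.
At nearest $1: Petrov $324,004; Sato $1,458,019; Becker $1,620,021; Bergstrom $1,134,015. Sum = $4,536,059.
Difference $4,536,060 − $4,536,059 = +$1 applied to largest allocation (Becker): Becker becomes $1,620,022.

Petrov: $324,004 · Sato: $1,458,019 · Becker: $1,620,022 · Bergstrom: $1,134,015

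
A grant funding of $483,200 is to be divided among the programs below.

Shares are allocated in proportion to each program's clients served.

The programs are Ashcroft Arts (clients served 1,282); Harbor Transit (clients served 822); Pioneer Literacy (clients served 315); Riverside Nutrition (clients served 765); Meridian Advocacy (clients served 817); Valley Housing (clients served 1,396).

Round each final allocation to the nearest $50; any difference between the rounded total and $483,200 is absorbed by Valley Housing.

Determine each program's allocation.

Ashcroft Arts: $114,800 | Harbor Transit: $73,600 | Pioneer Literacy: $28,200 | Riverside Nutrition: $68,500 | Meridian Advocacy: $73,150 | Valley Housing: $124,950

Sum of clients served: 5,397.
Raw shares: Ashcroft Arts 1,282/5,397 × $483,200 = 114,779.03; Harbor Transit 822/5,397 × $483,200 = 73,594.66; Pioneer Literacy 315/5,397 × $483,200 = 28,202.33; Riverside Nutrition 765/5,397 × $483,200 = 68,491.38; Meridian Advocacy 817/5,397 × $483,200 = 73,147.01; Valley Housing 1,396/5,397 × $483,200 = 124,985.58.
At nearest $50: Ashcroft Arts $114,800; Harbor Transit $73,600; Pioneer Literacy $28,200; Riverside Nutrition $68,500; Meridian Advocacy $73,150; Valley Housing $125,000. Sum = $483,250.
Difference $483,200 − $483,250 = −$50 applied to Valley Housing: Valley Housing becomes $124,950.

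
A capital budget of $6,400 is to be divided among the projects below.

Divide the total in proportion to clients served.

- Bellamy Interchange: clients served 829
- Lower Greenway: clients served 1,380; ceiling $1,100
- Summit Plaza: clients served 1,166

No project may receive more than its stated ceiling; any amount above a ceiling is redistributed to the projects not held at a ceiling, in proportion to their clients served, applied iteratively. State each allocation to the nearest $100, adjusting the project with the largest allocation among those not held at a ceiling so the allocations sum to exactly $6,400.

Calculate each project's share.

Total clients served = 3,375.
Proportional shares (ignoring caps): Bellamy Interchange 1,572.03; Lower Greenway 2,616.89; Summit Plaza 2,211.08.
Capped: Lower Greenway ($1,100); balance $5,300 reallocated over remaining clients served 1,995.
Shares after redistribution: Bellamy Interchange 2,202.36 → $2,200; Summit Plaza 3,097.64 → $3,100.

Bellamy Interchange: $2,200 | Lower Greenway: $1,100 | Summit Plaza: $3,100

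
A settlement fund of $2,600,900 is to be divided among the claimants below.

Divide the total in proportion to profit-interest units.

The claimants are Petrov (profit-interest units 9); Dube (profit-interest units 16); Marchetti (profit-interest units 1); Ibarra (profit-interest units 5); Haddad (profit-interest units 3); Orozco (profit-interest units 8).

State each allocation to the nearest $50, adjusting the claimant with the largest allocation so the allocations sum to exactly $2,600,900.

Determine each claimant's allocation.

Sum of profit-interest units: 42.
Raw shares: Petrov 9/42 × $2,600,900 = 557,335.71; Dube 16/42 × $2,600,900 = 990,819.05; Marchetti 1/42 × $2,600,900 = 61,926.19; Ibarra 5/42 × $2,600,900 = 309,630.95; Haddad 3/42 × $2,600,900 = 185,778.57; Orozco 8/42 × $2,600,900 = 495,409.52.
After rounding ($50): Petrov $557,350; Dube $990,800; Marchetti $61,950; Ibarra $309,650; Haddad $185,800; Orozco $495,400. Sum = $2,600,950.
Difference $2,600,900 − $2,600,950 = −$50 applied to largest allocation (Dube): Dube becomes $990,750.

Petrov: $557,350 · Dube: $990,750 · Marchetti: $61,950 · Ibarra: $309,650 · Haddad: $185,800 · Orozco: $495,400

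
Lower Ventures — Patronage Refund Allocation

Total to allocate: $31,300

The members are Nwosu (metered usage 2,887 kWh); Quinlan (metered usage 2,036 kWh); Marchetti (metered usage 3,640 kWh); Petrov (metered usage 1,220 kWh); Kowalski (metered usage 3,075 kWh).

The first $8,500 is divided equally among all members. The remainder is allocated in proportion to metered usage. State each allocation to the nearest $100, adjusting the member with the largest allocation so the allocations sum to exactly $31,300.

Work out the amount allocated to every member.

First tranche $8,500 split equally: $1,700 each.
Remainder $22,800 by metered usage (total 12,858): Nwosu 5,119.27 → $5,100; Quinlan 3,610.27 → $3,600; Marchetti 6,454.50 → $6,500; Petrov 2,163.32 → $2,200; Kowalski 5,452.64 → $5,500.
Rounding difference −$100 on remainder applied to Marchetti.
Totals: Nwosu $1,700 + $5,100 = $6,800; Quinlan $1,700 + $3,600 = $5,300; Marchetti $1,700 + $6,400 = $8,100; Petrov $1,700 + $2,200 = $3,900; Kowalski $1,700 + $5,500 = $7,200.

Nwosu: $6,800 | Quinlan: $5,300 | Marchetti: $8,100 | Petrov: $3,900 | Kowalski: $7,200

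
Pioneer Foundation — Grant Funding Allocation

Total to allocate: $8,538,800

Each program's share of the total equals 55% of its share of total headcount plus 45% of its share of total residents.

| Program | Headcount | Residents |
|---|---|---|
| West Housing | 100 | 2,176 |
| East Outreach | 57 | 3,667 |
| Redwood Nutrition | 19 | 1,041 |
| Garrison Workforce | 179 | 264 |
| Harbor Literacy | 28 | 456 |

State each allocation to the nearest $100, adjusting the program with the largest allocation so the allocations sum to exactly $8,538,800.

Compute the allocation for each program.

Totals — headcount 383, residents 7,604.
Composite weights (55% headcount + 45% residents): West Housing 0.2724; East Outreach 0.2989; Redwood Nutrition 0.0889; Garrison Workforce 0.2727; Harbor Literacy 0.0672.
Raw shares: West Housing 2,325,776.68; East Outreach 2,551,944.79; Redwood Nutrition 759,016.74; Garrison Workforce 2,328,299.91; Harbor Literacy 573,761.88.
After rounding ($100): West Housing $2,325,800; East Outreach $2,551,900; Redwood Nutrition $759,000; Garrison Workforce $2,328,300; Harbor Literacy $573,800. Sum = $8,538,800.
Sum already equals the total — no adjustment.

West Housing: $2,325,800; East Outreach: $2,551,900; Redwood Nutrition: $759,000; Garrison Workforce: $2,328,300; Harbor Literacy: $573,800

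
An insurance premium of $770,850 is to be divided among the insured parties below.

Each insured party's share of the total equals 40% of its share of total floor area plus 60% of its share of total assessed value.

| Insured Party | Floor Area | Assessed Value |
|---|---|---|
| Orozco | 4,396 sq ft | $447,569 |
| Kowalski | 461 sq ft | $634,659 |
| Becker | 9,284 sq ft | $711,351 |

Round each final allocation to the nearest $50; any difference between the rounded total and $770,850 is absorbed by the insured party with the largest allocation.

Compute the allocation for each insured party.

Totals — floor area 14,141, assessed value 1,793,579.
Composite weights (40% floor area + 60% assessed value): Orozco 0.2741; Kowalski 0.2254; Becker 0.5006.
Raw shares: Orozco 211,267.94; Kowalski 173,711.40; Becker 385,870.66.
At nearest $50: Orozco $211,250; Kowalski $173,700; Becker $385,850. Sum = $770,800.
Difference $770,850 − $770,800 = +$50 applied to largest allocation (Becker): Becker becomes $385,900.

Orozco: $211,250; Kowalski: $173,700; Becker: $385,900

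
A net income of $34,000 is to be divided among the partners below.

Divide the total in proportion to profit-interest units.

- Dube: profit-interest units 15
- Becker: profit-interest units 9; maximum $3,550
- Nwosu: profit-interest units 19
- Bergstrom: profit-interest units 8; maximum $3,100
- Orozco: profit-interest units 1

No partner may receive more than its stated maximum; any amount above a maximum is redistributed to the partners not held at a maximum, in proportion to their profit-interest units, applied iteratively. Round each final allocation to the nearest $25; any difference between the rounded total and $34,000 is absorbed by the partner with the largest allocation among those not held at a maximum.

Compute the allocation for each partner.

Total profit-interest units = 52.
Proportional shares (ignoring caps): Dube 9,807.69; Becker 5,884.62; Nwosu 12,423.08; Bergstrom 5,230.77; Orozco 653.85.
Held at cap: Becker ($3,550), Bergstrom ($3,100); residual $27,350 reallocated over remaining profit-interest units 35.
Redistributed shares: Dube 11,721.43 → $11,725; Nwosu 14,847.14 → $14,850; Orozco 781.43 → $775.

Dube: $11,725; Becker: $3,550; Nwosu: $14,850; Bergstrom: $3,100; Orozco: $775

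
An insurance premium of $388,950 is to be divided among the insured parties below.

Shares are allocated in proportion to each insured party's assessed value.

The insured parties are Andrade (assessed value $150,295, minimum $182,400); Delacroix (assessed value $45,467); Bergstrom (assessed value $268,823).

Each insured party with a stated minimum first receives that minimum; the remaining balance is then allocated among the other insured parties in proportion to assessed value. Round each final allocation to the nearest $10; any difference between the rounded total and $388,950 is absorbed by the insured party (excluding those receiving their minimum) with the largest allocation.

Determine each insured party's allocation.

Guaranteed amounts: Andrade $182,400. Balance $206,550.
Balance split over remaining assessed value 314,290: Delacroix 29,880.71 → $29,880; Bergstrom 176,669.29 → $176,670.

Andrade: $182,400 | Delacroix: $29,880 | Bergstrom: $176,670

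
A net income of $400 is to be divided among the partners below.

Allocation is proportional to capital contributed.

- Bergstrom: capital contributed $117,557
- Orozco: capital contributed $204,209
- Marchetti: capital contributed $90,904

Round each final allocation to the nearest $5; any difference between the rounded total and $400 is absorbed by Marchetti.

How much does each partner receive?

Bergstrom: $115; Orozco: $200; Marchetti: $85

Sum of capital contributed: 412,670.
Proportional shares: Bergstrom 117,557/412,670 × $400 = 113.95; Orozco 204,209/412,670 × $400 = 197.94; Marchetti 90,904/412,670 × $400 = 88.11.
Rounded to nearest $5: Bergstrom $115; Orozco $200; Marchetti $90. Sum = $405.
Difference $400 − $405 = −$5 applied to Marchetti: Marchetti becomes $85.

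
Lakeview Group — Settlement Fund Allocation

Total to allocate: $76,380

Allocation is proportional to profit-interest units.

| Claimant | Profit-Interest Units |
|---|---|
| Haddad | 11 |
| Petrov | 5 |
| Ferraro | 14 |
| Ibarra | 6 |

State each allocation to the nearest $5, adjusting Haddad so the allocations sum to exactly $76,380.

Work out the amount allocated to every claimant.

Profit-interest units total: 36.
Proportional shares: Haddad 11/36 × $76,380 = 23,338.33; Petrov 5/36 × $76,380 = 10,608.33; Ferraro 14/36 × $76,380 = 29,703.33; Ibarra 6/36 × $76,380 = 12,730.00.
At nearest $5: Haddad $23,340; Petrov $10,610; Ferraro $29,705; Ibarra $12,730. Sum = $76,385.
Difference $76,380 − $76,385 = −$5 applied to Haddad: Haddad becomes $23,335.

Haddad: $23,335; Petrov: $10,610; Ferraro: $29,705; Ibarra: $12,730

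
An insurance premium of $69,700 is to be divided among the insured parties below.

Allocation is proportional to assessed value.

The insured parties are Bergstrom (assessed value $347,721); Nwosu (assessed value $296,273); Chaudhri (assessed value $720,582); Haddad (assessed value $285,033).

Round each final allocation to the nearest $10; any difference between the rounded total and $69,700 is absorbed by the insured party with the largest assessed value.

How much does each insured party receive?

Bergstrom: $14,690; Nwosu: $12,520; Chaudhri: $30,450; Haddad: $12,040

Total assessed value = 347,721 + 296,273 + 720,582 + 285,033 = 1,649,609.
Proportional shares: Bergstrom 14,692.06; Nwosu 12,518.26; Chaudhri 30,446.35; Haddad 12,043.34.
Rounded to nearest $10: Bergstrom $14,690; Nwosu $12,520; Chaudhri $30,450; Haddad $12,040. Sum = $69,700.
Rounded total matches; no reconciliation needed.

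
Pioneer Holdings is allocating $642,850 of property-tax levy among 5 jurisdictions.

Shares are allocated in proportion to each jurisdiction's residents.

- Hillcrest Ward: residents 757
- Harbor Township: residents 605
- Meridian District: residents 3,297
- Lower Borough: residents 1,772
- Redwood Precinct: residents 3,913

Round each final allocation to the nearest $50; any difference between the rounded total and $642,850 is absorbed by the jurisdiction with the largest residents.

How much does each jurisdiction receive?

Hillcrest Ward: $47,050; Harbor Township: $37,600; Meridian District: $204,900; Lower Borough: $110,100; Redwood Precinct: $243,200

Total residents = 757 + 605 + 3,297 + 1,772 + 3,913 = 10,344.
Unrounded shares: Hillcrest Ward 47,045.38; Harbor Township 37,599.02; Meridian District 204,899.12; Lower Borough 110,124.73; Redwood Precinct 243,181.75.
At nearest $50: Hillcrest Ward $47,050; Harbor Township $37,600; Meridian District $204,900; Lower Borough $110,100; Redwood Precinct $243,200. Sum = $642,850.
Sum already equals the total — no adjustment.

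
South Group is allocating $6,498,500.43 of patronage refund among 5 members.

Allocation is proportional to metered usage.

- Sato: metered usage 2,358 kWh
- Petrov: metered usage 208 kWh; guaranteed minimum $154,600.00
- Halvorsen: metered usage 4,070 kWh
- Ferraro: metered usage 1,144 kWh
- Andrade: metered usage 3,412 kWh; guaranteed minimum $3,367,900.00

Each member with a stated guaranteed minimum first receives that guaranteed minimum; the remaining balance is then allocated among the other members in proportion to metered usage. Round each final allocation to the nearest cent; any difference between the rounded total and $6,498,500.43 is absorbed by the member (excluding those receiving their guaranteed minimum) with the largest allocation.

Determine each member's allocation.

Guaranteed amounts: Petrov $154,600.00; Andrade $3,367,900.00. Remaining pool $2,976,000.43.
Remaining pool split over remaining metered usage 7,572: Sato 926,757.6616 → $926,757.66; Halvorsen 1,599,619.8825 → $1,599,619.88; Ferraro 449,622.8859 → $449,622.89.

Sato: $926,757.66 · Petrov: $154,600.00 · Halvorsen: $1,599,619.88 · Ferraro: $449,622.89 · Andrade: $3,367,900.00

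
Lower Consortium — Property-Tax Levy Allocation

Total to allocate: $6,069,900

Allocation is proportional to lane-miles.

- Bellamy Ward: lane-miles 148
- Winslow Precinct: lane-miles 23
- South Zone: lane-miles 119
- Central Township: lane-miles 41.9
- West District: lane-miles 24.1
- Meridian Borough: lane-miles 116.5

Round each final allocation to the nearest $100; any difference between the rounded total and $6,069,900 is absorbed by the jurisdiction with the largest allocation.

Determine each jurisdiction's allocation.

Combined lane-miles = 472.5.
Unrounded shares: Bellamy Ward 148/472.5 × $6,069,900 = 1,901,259.68; Winslow Precinct 23/472.5 × $6,069,900 = 295,466.03; South Zone 119/472.5 × $6,069,900 = 1,528,715.56; Central Township 41.9/472.5 × $6,069,900 = 538,262.03; West District 24.1/472.5 × $6,069,900 = 309,597.02; Meridian Borough 116.5/472.5 × $6,069,900 = 1,496,599.68.
After rounding ($100): Bellamy Ward $1,901,300; Winslow Precinct $295,500; South Zone $1,528,700; Central Township $538,300; West District $309,600; Meridian Borough $1,496,600. Sum = $6,070,000.
Difference $6,069,900 − $6,070,000 = −$100 applied to largest allocation (Bellamy Ward): Bellamy Ward becomes $1,901,200.

Bellamy Ward: $1,901,200; Winslow Precinct: $295,500; South Zone: $1,528,700; Central Township: $538,300; West District: $309,600; Meridian Borough: $1,496,600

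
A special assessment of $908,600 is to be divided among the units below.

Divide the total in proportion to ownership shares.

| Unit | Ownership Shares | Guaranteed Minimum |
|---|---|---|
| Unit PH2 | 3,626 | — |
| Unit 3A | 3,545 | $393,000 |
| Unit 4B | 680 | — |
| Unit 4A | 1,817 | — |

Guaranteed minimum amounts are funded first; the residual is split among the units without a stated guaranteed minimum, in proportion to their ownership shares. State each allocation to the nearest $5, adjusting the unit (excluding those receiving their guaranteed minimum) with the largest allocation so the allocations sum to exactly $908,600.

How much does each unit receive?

Unit PH2: $305,335; Unit 3A: $393,000; Unit 4B: $57,260; Unit 4A: $153,005

Minimums first: Unit 3A $393,000. Remaining pool $515,600.
Remaining pool split over remaining ownership shares 6,123: Unit PH2 305,334.90 → $305,335; Unit 4B 57,260.82 → $57,260; Unit 4A 153,004.28 → $153,005.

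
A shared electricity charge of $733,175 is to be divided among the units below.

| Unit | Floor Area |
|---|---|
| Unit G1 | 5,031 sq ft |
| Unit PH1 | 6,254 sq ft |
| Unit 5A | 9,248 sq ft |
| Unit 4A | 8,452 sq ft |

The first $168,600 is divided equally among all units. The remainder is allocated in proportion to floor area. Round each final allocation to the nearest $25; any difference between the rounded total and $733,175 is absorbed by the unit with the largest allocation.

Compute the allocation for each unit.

Unit G1: $140,150; Unit PH1: $163,975; Unit 5A: $222,275; Unit 4A: $206,775

Equal tier: $168,600 ÷ 4 = $42,150 apiece.
Remainder $564,575 by floor area (total 28,985): Unit G1 97,994.72 → $98,000; Unit PH1 121,816.53 → $121,825; Unit 5A 180,134.19 → $180,125; Unit 4A 164,629.56 → $164,625.
Totals: Unit G1 $42,150 + $98,000 = $140,150; Unit PH1 $42,150 + $121,825 = $163,975; Unit 5A $42,150 + $180,125 = $222,275; Unit 4A $42,150 + $164,625 = $206,775.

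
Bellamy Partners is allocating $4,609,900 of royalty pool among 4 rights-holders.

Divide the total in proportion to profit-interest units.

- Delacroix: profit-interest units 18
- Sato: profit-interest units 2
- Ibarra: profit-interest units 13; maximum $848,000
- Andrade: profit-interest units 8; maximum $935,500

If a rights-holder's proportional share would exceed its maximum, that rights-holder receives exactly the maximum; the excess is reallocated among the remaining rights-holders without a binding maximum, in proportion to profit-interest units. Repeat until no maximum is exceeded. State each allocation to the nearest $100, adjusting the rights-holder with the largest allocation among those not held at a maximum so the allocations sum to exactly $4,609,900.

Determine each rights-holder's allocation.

Total profit-interest units = 41.
Pro-rata shares before constraints: Delacroix 2,023,858.54; Sato 224,873.17; Ibarra 1,461,675.61; Andrade 899,492.68.
Held at cap: Ibarra ($848,000); residual $3,761,900 reallocated over remaining profit-interest units 28.
Held at cap: Andrade ($935,500); residual $2,826,400 reallocated over remaining profit-interest units 20.
Redistributed shares: Delacroix 2,543,760.00 → $2,543,800; Sato 282,640.00 → $282,600.

Delacroix: $2,543,800 · Sato: $282,600 · Ibarra: $848,000 · Andrade: $935,500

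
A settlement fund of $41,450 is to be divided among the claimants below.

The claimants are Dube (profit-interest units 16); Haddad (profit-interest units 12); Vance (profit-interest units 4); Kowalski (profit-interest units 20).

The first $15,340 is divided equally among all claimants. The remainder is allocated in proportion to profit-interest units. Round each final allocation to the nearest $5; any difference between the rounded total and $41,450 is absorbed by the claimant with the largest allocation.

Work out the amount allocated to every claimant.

Dube: $11,870 · Haddad: $9,860 · Vance: $5,845 · Kowalski: $13,875

$15,340 shared equally gives $3,835 per claimant.
Remainder $26,110 by profit-interest units (total 52): Dube 8,033.85 → $8,035; Haddad 6,025.38 → $6,025; Vance 2,008.46 → $2,010; Kowalski 10,042.31 → $10,040.
Totals: Dube $3,835 + $8,035 = $11,870; Haddad $3,835 + $6,025 = $9,860; Vance $3,835 + $2,010 = $5,845; Kowalski $3,835 + $10,040 = $13,875.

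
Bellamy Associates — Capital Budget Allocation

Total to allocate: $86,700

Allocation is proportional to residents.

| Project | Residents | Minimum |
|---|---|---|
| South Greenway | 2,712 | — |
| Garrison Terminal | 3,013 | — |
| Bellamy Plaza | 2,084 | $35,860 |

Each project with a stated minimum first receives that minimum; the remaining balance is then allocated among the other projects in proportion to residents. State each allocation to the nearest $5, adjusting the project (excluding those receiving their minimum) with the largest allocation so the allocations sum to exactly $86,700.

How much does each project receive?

South Greenway: $24,085; Garrison Terminal: $26,755; Bellamy Plaza: $35,860

Fund the minimums — Bellamy Plaza $35,860. Residual $50,840.
Residual split over remaining residents 5,725: South Greenway 24,083.51 → $24,085; Garrison Terminal 26,756.49 → $26,755.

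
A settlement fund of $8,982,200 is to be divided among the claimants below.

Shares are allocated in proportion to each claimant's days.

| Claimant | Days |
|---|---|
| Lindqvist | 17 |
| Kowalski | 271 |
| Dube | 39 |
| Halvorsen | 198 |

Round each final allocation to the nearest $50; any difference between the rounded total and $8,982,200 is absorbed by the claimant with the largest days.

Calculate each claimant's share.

Sum of days: 17 + 271 + 39 + 198 = 525.
Unrounded shares: Lindqvist 290,852.19; Kowalski 4,636,526.10; Dube 667,249.14; Halvorsen 3,387,572.57.
After rounding ($50): Lindqvist $290,850; Kowalski $4,636,550; Dube $667,250; Halvorsen $3,387,550. Sum = $8,982,200.
No rounding difference to absorb.

Lindqvist: $290,850 | Kowalski: $4,636,550 | Dube: $667,250 | Halvorsen: $3,387,550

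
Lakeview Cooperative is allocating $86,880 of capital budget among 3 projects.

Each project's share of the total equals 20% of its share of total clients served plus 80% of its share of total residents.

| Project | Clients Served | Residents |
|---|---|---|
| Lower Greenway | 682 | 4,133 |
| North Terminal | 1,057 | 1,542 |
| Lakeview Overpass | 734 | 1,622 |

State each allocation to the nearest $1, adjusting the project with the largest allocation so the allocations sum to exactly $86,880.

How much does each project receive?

Lower Greenway: $44,159 | North Terminal: $22,114 | Lakeview Overpass: $20,607

Clients served total 2,473; residents total 7,297.
Blended shares (20% clients served + 80% residents): Lower Greenway 0.5083; North Terminal 0.2545; Lakeview Overpass 0.2372.
Raw shares: Lower Greenway 44,158.79; North Terminal 22,114.35; Lakeview Overpass 20,606.86.
At nearest $1: Lower Greenway $44,159; North Terminal $22,114; Lakeview Overpass $20,607. Sum = $86,880.
Rounded total matches; no reconciliation needed.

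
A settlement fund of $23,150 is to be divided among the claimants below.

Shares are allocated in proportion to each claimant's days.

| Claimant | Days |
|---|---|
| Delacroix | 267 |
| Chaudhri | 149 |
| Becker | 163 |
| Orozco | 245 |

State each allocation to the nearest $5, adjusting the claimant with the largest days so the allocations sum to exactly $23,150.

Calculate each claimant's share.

Delacroix: $7,500; Chaudhri: $4,185; Becker: $4,580; Orozco: $6,885

Sum of days: 267 + 149 + 163 + 245 = 824.
Raw shares: Delacroix 7,501.27; Chaudhri 4,186.10; Becker 4,579.43; Orozco 6,883.19.
Rounded to nearest $5: Delacroix $7,500; Chaudhri $4,185; Becker $4,580; Orozco $6,885. Sum = $23,150.
No rounding difference to absorb.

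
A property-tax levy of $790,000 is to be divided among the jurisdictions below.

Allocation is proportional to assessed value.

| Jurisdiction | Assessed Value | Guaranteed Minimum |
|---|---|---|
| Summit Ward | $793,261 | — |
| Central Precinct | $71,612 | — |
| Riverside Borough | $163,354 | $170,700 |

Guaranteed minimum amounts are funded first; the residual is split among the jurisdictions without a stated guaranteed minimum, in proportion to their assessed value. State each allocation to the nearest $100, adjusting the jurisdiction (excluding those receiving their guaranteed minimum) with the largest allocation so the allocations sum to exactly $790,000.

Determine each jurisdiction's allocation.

Fund the minimums — Riverside Borough $170,700. Remaining pool $619,300.
Remaining pool split over remaining assessed value 864,873: Summit Ward 568,021.59 → $568,000; Central Precinct 51,278.41 → $51,300.

Summit Ward: $568,000; Central Precinct: $51,300; Riverside Borough: $170,700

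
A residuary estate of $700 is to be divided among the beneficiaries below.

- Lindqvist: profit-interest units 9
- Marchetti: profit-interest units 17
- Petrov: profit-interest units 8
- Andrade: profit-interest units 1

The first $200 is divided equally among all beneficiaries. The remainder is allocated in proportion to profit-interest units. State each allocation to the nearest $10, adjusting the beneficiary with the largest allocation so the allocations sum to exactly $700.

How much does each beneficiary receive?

Lindqvist: $180 | Marchetti: $300 | Petrov: $160 | Andrade: $60

Equal tier: $200 ÷ 4 = $50 apiece.
Remainder $500 by profit-interest units (total 35): Lindqvist 128.57 → $130; Marchetti 242.86 → $240; Petrov 114.29 → $110; Andrade 14.29 → $10.
Rounding difference +$10 on remainder applied to Marchetti.
Totals: Lindqvist $50 + $130 = $180; Marchetti $50 + $250 = $300; Petrov $50 + $110 = $160; Andrade $50 + $10 = $60.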